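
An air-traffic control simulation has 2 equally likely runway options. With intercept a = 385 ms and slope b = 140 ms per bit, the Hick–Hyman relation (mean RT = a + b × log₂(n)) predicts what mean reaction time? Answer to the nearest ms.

525 ms

log₂(2) = 1 bits, so RT = 385 + 140 × 1 ≈ 525.000 ms.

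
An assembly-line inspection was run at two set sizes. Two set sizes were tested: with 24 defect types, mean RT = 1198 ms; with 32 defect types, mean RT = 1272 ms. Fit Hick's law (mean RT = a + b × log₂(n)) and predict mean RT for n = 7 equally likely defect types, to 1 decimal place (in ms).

RT is linear in log₂ n, so two points fix the line:
  b = (1272 − 1198) / (log₂ 32 − log₂ 24) = 74 / (5 − 4.5850) = 178.297 ms/bit
  a = 1198 − 178.297 × 4.5850 = 380.514 ms
Then RT(7) = 380.514 + 178.297 × log₂ 7 = 380.514 + 178.297 × 2.8074 ≈ 881.058 ms.

881.1 ms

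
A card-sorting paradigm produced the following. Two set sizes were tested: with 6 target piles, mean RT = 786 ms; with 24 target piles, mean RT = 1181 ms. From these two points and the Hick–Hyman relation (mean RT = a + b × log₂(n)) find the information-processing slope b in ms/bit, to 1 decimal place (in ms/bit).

197.5 ms/bit

Slope: b = (1181 − 786) / (log₂ 24 − log₂ 6) = 395/2.0000 = 197.500 ms/bit.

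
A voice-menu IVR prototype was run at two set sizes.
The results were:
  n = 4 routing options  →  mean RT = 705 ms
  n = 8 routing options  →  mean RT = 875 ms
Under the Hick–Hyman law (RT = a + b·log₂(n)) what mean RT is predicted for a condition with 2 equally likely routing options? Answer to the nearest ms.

535 ms

Solve the two-equation system in a and b:
  b = (875 − 705) / (log₂ 8 − log₂ 4) = 170 / (3 − 2) = 170 ms/bit
  a = 705 − 170 × 2 = 365 ms
Then RT(2) = 365 + 170 × log₂ 2 = 365 + 170 × 1 ≈ 535.000 ms.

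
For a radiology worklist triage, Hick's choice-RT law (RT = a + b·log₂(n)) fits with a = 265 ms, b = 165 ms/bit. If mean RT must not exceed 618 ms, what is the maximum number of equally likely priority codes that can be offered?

4

Set 265 + 165·log₂ n ≤ 618 → log₂ n ≤ (618 − 265)/165 = 2.1394.
So n ≤ 2^2.1394 = 4.406; the largest integer n is 4.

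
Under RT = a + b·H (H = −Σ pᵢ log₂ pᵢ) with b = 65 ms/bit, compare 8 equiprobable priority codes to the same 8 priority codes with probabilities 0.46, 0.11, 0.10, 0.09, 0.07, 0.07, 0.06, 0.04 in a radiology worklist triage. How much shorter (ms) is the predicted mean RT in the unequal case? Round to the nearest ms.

Equiprobable entropy H₀ = log₂ 8 = 3.0000 bits.
Skewed entropy H = −Σ pᵢ log₂ pᵢ = 2.4769 bits.
ΔRT = b·(H₀ − H) = 65 × 0.5231 = 34.00 ms.

34 ms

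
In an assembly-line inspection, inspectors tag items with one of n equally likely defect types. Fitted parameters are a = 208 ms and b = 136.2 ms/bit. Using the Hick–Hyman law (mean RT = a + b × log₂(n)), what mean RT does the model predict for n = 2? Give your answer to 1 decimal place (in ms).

log₂(2) = 1 bits, so RT = 208 + 136.2 × 1 ≈ 344.200 ms.

344.2 ms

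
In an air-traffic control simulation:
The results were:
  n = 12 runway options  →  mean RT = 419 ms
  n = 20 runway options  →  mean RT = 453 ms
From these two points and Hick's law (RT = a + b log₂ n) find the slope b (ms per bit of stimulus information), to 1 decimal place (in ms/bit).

The slope on a log₂ axis is (453 − 419) / (4.3219 − 3.5850) = 46.135 ms/bit.

46.1 ms/bit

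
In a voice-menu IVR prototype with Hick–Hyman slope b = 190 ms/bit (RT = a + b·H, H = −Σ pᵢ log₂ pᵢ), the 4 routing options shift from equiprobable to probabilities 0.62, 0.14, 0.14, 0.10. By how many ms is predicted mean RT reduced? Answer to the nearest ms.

Equiprobable entropy H₀ = log₂ 4 = 2.0000 bits.
Skewed entropy H = −Σ pᵢ log₂ pᵢ = 1.5540 bits.
ΔRT = b·(H₀ − H) = 190 × 0.4460 = 84.74 ms.

85 ms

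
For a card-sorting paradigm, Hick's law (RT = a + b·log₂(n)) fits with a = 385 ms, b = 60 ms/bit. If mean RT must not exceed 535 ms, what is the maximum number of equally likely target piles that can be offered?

60·log₂ n ≤ 535 − 385 = 150, giving log₂ n ≤ 2.5000 and n ≤ 5.657. The largest whole number is 5.

5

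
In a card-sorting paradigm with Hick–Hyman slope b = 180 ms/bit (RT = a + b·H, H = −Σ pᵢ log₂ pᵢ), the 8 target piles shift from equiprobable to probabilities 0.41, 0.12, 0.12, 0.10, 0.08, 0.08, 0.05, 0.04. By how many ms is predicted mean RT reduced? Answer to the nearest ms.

76 ms

The RT saving is b·ΔH. Equiprobable H₀ = log₂(8) = 3.0000 bits; with the given probabilities H = 2.5786 bits.
b·(H₀ − H) = 180 × (3.0000 − 2.5786) = 75.86 ms.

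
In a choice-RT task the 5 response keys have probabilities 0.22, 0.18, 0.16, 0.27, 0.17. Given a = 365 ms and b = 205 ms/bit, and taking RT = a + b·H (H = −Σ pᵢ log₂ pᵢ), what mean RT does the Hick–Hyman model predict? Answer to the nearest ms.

H = 0.22·log₂(1/0.22) + 0.18·log₂(1/0.18) + 0.16·log₂(1/0.16) + 0.27·log₂(1/0.27) + 0.17·log₂(1/0.17) = 2.2935 bits.
RT = 365 + 205 × 2.2935 = 835.17 ms.

835 ms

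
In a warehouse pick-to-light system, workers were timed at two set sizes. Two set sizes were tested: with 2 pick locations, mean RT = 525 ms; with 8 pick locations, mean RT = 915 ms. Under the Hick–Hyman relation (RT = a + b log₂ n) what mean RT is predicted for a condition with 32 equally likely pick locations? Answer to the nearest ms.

Fit slope and intercept:
  b = (915 − 525) / (log₂ 8 − log₂ 2) = 390 / (3 − 1) = 195 ms/bit
  a = 525 − 195 × 1 = 330 ms
Then RT(32) = 330 + 195 × log₂ 32 = 330 + 195 × 5 ≈ 1305.000 ms.

1305 ms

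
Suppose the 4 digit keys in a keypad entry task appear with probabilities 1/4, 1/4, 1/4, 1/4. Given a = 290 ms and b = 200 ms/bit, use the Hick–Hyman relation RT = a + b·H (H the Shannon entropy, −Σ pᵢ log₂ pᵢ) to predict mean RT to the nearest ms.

H = −Σ pᵢ log₂ pᵢ = 0.25·2 + 0.25·2 + 0.25·2 + 0.25·2 = 2.000 bits.
RT = 290 + 200 × 2.000 = 690.00 ms.

690 ms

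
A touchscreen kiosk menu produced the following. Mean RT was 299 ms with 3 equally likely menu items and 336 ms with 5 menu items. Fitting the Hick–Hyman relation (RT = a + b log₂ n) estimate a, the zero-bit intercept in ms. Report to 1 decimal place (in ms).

Slope: b = (336 − 299) / (log₂ 5 − log₂ 3) = 37/0.7370 = 50.206 ms/bit.
a = RT₁ − b·log₂ n₁ = 299 − 50.206 × 1.5850 = 219.426 ms.

219.4 ms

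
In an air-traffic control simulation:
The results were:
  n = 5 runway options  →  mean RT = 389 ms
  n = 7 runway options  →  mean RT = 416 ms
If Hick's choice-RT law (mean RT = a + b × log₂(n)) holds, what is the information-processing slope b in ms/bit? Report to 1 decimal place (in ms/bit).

55.6 ms/bit

Slope: b = (416 − 389) / (log₂ 7 − log₂ 5) = 27/0.4854 = 55.621 ms/bit.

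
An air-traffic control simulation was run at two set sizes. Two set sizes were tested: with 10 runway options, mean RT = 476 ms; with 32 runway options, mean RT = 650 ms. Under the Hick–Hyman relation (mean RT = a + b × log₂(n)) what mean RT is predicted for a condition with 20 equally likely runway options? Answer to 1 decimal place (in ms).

579.7 ms

With log₂ n on the abscissa the relation is linear; from the two conditions:
  b = (650 − 476) / (log₂ 32 − log₂ 10) = 174 / (5 − 3.3219) = 103.690 ms/bit
  a = 476 − 103.690 × 3.3219 = 131.548 ms
Then RT(20) = 131.548 + 103.690 × log₂ 20 = 131.548 + 103.690 × 4.3219 ≈ 579.690 ms.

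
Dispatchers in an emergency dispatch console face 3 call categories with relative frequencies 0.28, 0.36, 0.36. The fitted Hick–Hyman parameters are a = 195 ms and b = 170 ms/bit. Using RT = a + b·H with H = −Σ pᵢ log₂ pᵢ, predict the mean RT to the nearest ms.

463 ms

H = 0.28·log₂(1/0.28) + 0.36·log₂(1/0.36) + 0.36·log₂(1/0.36) = 1.5755 bits.
RT = 195 + 170 × 1.5755 = 462.83 ms.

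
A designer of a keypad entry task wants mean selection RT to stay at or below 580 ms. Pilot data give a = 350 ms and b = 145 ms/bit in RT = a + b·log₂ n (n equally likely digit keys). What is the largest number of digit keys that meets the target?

3

Information budget: (580 − 350)/145 = 1.5862 bits, so n ≤ 2^1.5862 = 3.003 → at most 3.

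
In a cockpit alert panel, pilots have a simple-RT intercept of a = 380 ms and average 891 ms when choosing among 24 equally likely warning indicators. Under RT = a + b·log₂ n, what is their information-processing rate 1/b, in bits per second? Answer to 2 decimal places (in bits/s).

8.97 bits/s

b = (891 − 380)/log₂ 24 = 511/4.5850 = 111.451 ms per bit = 0.11145 s/bit; the reciprocal is 8.973 bits/s.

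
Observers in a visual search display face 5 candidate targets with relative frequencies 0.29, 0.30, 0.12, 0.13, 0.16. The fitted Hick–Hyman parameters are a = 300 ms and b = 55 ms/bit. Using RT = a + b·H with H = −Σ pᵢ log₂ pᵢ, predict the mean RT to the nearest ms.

H = 0.29·log₂(1/0.29) + 0.30·log₂(1/0.30) + 0.12·log₂(1/0.12) + 0.13·log₂(1/0.13) + 0.16·log₂(1/0.16) = 2.2117 bits.
RT = 300 + 55 × 2.2117 = 421.64 ms.

422 ms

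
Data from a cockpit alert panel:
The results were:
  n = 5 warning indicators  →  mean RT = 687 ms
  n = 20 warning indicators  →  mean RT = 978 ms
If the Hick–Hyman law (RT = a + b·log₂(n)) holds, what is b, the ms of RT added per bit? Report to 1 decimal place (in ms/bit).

The slope on a log₂ axis is (978 − 687) / (4.3219 − 2.3219) = 145.500 ms/bit.

145.5 ms/bit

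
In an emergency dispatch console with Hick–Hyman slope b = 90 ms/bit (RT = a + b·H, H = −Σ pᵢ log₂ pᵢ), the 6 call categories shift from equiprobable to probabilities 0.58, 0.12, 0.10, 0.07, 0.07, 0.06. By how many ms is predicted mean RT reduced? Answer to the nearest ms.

58 ms

Equiprobable entropy H₀ = log₂ 6 = 2.5850 bits.
Skewed entropy H = −Σ pᵢ log₂ pᵢ = 1.9357 bits.
ΔRT = b·(H₀ − H) = 90 × 0.6493 = 58.43 ms.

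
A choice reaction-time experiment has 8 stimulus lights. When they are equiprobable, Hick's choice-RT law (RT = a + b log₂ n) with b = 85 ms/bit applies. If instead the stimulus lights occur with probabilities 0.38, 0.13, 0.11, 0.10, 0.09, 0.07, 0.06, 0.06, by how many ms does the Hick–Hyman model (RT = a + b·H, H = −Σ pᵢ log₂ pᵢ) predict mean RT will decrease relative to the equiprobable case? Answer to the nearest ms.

29 ms

The RT saving is b·ΔH. Equiprobable H₀ = log₂(8) = 3.0000 bits; with the given probabilities H = 2.6639 bits.
b·(H₀ − H) = 85 × (3.0000 − 2.6639) = 28.57 ms.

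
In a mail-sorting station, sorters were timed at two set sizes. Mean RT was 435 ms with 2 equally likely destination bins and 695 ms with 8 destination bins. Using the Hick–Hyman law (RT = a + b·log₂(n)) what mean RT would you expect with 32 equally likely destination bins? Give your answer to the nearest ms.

955 ms

Fit slope and intercept:
  b = (695 − 435) / (log₂ 8 − log₂ 2) = 260 / (3 − 1) = 130 ms/bit
  a = 435 − 130 × 1 = 305 ms
Then RT(32) = 305 + 130 × log₂ 32 = 305 + 130 × 5 ≈ 955.000 ms.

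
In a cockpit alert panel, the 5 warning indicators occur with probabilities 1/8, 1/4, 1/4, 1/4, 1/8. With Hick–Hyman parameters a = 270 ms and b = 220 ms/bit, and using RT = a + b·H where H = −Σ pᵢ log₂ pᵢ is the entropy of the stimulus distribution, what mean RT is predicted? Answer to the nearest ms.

765 ms

Each term −pᵢ log₂ pᵢ: 0.125·3 + 0.25·2 + 0.25·2 + 0.25·2 + 0.125·3; summed, H = 2.250 bits.
Mean RT = a + bH = 270 + 220·2.250 = 765.00 ms.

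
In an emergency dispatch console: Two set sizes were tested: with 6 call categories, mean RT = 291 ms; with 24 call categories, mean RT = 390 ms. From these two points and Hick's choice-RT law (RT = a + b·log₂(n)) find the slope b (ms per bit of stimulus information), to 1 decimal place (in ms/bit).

49.5 ms/bit

b = (RT₂ − RT₁)/(log₂ n₂ − log₂ n₁) = (390 − 291)/(4.5850 − 2.5850) = 49.500 ms/bit.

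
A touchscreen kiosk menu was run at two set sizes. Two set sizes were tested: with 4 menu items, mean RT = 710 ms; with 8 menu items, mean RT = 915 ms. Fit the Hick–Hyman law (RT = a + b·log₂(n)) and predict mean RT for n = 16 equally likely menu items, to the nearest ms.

1120 ms

RT is linear in log₂ n, so two points fix the line:
  b = (915 − 710) / (log₂ 8 − log₂ 4) = 205 / (3 − 2) = 205 ms/bit
  a = 710 − 205 × 2 = 300 ms
Then RT(16) = 300 + 205 × log₂ 16 = 300 + 205 × 4 ≈ 1120.000 ms.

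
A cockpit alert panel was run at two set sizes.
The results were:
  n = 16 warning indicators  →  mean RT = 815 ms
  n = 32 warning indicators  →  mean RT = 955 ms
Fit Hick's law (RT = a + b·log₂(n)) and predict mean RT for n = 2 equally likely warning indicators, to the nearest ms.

395 ms

RT is linear in log₂ n, so two points fix the line:
  b = (955 − 815) / (log₂ 32 − log₂ 16) = 140 / (5 − 4) = 140 ms/bit
  a = 815 − 140 × 4 = 255 ms
Then RT(2) = 255 + 140 × log₂ 2 = 255 + 140 × 1 ≈ 395.000 ms.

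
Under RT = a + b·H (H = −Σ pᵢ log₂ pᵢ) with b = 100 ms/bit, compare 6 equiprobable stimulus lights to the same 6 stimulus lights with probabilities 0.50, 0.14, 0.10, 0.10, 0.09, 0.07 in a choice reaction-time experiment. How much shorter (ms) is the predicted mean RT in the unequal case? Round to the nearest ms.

The RT saving is b·ΔH. Equiprobable H₀ = log₂(6) = 2.5850 bits; with the given probabilities H = 2.1427 bits.
b·(H₀ − H) = 100 × (2.5850 − 2.1427) = 44.23 ms.

44 ms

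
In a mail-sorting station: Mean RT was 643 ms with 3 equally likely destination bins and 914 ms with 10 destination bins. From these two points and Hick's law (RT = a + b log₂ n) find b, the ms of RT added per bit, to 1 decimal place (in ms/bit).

156.0 ms/bit

Slope: b = (914 − 643) / (log₂ 10 − log₂ 3) = 271/1.7370 = 156.019 ms/bit.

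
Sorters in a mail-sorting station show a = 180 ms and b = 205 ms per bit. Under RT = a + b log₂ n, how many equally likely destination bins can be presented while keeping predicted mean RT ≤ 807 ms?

Set 180 + 205·log₂ n ≤ 807 → log₂ n ≤ (807 − 180)/205 = 3.0585.
So n ≤ 2^3.0585 = 8.331; the largest integer n is 8.

8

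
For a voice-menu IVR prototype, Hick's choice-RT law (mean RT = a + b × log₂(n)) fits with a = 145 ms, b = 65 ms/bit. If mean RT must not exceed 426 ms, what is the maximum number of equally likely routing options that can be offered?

20

65·log₂ n ≤ 426 − 145 = 281, giving log₂ n ≤ 4.3231 and n ≤ 20.016. The largest whole number is 20.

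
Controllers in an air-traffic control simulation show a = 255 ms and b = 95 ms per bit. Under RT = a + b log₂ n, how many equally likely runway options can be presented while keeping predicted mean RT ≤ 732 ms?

Set 255 + 95·log₂ n ≤ 732 → log₂ n ≤ (732 − 255)/95 = 5.0211.
So n ≤ 2^5.0211 = 32.470; the largest integer n is 32.

32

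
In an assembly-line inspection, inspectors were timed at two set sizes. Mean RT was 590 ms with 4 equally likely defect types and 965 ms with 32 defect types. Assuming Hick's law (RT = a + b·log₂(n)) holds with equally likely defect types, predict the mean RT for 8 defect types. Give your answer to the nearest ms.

715 ms

Solve the two-equation system in a and b:
  b = (965 − 590) / (log₂ 32 − log₂ 4) = 375 / (5 − 2) = 125 ms/bit
  a = 590 − 125 × 2 = 340 ms
Then RT(8) = 340 + 125 × log₂ 8 = 340 + 125 × 3 ≈ 715.000 ms.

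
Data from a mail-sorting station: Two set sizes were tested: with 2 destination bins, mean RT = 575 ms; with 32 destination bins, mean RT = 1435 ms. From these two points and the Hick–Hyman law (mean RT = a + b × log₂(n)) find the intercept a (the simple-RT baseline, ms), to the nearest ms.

Slope: b = (1435 − 575) / (log₂ 32 − log₂ 2) = 860/4.0000 = 215 ms/bit.
a = RT₁ − b·log₂ n₁ = 575 − 215 × 1 = 360.000 ms.

360 ms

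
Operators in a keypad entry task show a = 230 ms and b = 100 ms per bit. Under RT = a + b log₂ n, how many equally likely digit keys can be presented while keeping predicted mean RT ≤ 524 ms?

100·log₂ n ≤ 524 − 230 = 294, giving log₂ n ≤ 2.9400 and n ≤ 7.674. The largest whole number is 7.

7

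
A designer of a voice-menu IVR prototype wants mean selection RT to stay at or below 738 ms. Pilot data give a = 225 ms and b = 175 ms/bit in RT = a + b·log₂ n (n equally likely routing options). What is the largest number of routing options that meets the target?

Set 225 + 175·log₂ n ≤ 738 → log₂ n ≤ (738 − 225)/175 = 2.9314.
So n ≤ 2^2.9314 = 7.629; the largest integer n is 7.

7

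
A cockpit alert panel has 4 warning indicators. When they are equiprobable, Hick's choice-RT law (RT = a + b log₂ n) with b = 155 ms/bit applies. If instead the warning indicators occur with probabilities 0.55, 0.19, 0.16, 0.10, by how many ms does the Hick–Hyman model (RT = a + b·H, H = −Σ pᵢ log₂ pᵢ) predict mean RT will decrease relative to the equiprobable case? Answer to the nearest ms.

Equiprobable entropy H₀ = log₂ 4 = 2.0000 bits.
Skewed entropy H = −Σ pᵢ log₂ pᵢ = 1.6848 bits.
ΔRT = b·(H₀ − H) = 155 × 0.3152 = 48.85 ms.

49 ms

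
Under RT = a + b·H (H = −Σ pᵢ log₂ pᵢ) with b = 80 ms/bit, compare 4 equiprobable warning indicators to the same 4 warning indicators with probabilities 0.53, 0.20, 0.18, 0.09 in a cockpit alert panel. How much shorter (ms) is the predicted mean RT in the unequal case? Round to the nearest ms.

Equiprobable entropy H₀ = log₂ 4 = 2.0000 bits.
Skewed entropy H = −Σ pᵢ log₂ pᵢ = 1.7078 bits.
ΔRT = b·(H₀ − H) = 80 × 0.2922 = 23.38 ms.

23 ms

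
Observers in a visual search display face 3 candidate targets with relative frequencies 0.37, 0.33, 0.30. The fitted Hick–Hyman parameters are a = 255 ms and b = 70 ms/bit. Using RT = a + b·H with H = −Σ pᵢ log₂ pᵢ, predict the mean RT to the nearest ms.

Entropy contributions −pᵢ log₂ pᵢ: 0.5307, 0.5278, 0.5211; sum H = 1.5796 bits.
RT = a + bH = 255 + 70·1.5796 = 365.57 ms.

366 ms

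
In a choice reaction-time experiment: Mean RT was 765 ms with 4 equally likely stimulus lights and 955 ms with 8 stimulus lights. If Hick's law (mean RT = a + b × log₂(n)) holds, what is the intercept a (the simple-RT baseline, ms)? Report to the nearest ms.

The slope on a log₂ axis is (955 − 765) / (3 − 2) = 190 ms/bit.
Intercept: a = 765 − 190·log₂(4) = 385.000 ms.

385 ms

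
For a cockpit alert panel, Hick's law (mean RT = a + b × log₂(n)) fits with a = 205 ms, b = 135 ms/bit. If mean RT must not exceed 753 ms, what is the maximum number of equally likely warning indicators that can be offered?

16

Information budget: (753 − 205)/135 = 4.0593 bits, so n ≤ 2^4.0593 = 16.671 → at most 16.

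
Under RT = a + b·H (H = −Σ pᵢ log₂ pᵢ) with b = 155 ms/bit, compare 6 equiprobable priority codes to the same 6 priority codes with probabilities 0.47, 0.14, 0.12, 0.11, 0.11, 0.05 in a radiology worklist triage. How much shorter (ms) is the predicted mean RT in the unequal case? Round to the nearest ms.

61 ms

Equiprobable entropy H₀ = log₂ 6 = 2.5850 bits.
Skewed entropy H = −Σ pᵢ log₂ pᵢ = 2.1928 bits.
ΔRT = b·(H₀ − H) = 155 × 0.3922 = 60.78 ms.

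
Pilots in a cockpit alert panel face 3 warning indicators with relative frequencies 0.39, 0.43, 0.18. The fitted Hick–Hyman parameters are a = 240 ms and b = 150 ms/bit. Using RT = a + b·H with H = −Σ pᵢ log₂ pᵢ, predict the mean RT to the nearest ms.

H = 0.39·log₂(1/0.39) + 0.43·log₂(1/0.43) + 0.18·log₂(1/0.18) = 1.4987 bits.
RT = 240 + 150 × 1.4987 = 464.80 ms.

465 ms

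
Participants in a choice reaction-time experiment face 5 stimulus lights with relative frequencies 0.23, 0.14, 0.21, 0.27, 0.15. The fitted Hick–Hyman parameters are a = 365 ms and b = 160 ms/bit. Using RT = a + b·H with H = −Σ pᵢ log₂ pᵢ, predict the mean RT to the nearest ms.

Entropy contributions −pᵢ log₂ pᵢ: 0.4877, 0.3971, 0.4728, 0.5100, 0.4105; sum H = 2.2782 bits.
RT = a + bH = 365 + 160·2.2782 = 729.51 ms.

730 ms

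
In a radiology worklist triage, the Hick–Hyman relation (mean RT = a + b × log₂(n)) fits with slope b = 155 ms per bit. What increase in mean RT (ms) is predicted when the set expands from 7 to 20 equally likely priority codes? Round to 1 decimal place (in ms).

234.8 ms

Only the slope matters, since a is common to both: ΔRT = b·log₂(n₂/n₁).
log₂(20) − log₂(7) = 4.3219 − 2.8074 = 1.5146.
ΔRT = 155 × 1.5146 = 234.759 ms.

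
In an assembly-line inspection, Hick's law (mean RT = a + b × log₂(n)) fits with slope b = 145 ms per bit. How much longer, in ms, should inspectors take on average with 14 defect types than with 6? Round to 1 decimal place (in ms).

Only the slope matters, since a is common to both: ΔRT = b·log₂(n₂/n₁).
log₂(14) − log₂(6) = 3.8074 − 2.5850 = 1.2224.
ΔRT = 145 × 1.2224 = 177.247 ms.

177.2 ms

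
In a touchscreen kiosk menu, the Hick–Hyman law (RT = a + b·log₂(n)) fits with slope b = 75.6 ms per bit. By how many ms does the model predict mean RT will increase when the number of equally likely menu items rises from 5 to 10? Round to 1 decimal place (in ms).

The intercept a cancels: ΔRT = b·(log₂ n₂ − log₂ n₁) = b·log₂(n₂/n₁).
log₂(10) − log₂(5) = log₂(10/5) = log₂(2) = 1.
ΔRT = 75.6 × 1.0000 = 75.600 ms.

75.6 ms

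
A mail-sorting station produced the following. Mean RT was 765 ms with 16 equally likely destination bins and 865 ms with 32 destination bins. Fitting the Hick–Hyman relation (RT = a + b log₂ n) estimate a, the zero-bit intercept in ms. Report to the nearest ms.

Slope: b = (865 − 765) / (log₂ 32 − log₂ 16) = 100/1.0000 = 100 ms/bit.
a = RT₁ − b·log₂ n₁ = 765 − 100 × 4 = 365.000 ms.

365 ms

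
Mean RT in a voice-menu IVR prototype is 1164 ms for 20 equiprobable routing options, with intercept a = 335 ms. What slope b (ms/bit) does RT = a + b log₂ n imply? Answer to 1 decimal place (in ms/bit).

log₂(20) = 4.3219 bits.
b = (RT − a)/log₂ n = (1164 − 335) / 4.3219 = 191.813 ms/bit.

191.8 ms/bit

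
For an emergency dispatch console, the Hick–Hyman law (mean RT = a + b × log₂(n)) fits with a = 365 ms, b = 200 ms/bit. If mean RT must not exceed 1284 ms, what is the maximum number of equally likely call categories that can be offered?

24

200·log₂ n ≤ 1284 − 365 = 919, giving log₂ n ≤ 4.5950 and n ≤ 24.168. The largest whole number is 24.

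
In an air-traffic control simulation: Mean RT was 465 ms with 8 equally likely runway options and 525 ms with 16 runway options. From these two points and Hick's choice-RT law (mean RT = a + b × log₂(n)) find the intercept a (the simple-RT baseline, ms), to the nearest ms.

285 ms

Slope: b = (525 − 465) / (log₂ 16 − log₂ 8) = 60/1.0000 = 60 ms/bit.
Intercept: a = 465 − 60·log₂(8) = 285.000 ms.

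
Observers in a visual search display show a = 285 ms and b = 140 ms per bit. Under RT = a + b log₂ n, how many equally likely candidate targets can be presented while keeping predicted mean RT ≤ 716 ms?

Set 285 + 140·log₂ n ≤ 716 → log₂ n ≤ (716 − 285)/140 = 3.0786.
So n ≤ 2^3.0786 = 8.448; the largest integer n is 8.

8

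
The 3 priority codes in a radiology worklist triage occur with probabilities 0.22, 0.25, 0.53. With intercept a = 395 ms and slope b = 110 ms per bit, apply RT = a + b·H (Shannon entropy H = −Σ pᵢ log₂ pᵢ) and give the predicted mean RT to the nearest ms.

H = 0.22·log₂(1/0.22) + 0.25·log₂(1/0.25) + 0.53·log₂(1/0.53) = 1.4660 bits.
RT = 395 + 110 × 1.4660 = 556.26 ms.

556 ms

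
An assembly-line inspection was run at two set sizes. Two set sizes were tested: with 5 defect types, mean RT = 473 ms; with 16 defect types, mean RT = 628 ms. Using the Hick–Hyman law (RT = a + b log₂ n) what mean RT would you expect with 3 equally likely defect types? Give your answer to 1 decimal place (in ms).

Solve the two-equation system in a and b:
  b = (628 − 473) / (log₂ 16 − log₂ 5) = 155 / (4 − 2.3219) = 92.368 ms/bit
  a = 473 − 92.368 × 2.3219 = 258.528 ms
Then RT(3) = 258.528 + 92.368 × log₂ 3 = 258.528 + 92.368 × 1.5850 ≈ 404.928 ms.

404.9 ms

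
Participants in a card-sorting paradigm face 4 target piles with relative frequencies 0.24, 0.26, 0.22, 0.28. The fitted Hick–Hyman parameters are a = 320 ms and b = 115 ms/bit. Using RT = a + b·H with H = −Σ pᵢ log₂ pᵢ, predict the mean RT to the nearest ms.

549 ms

H = 0.24·log₂(1/0.24) + 0.26·log₂(1/0.26) + 0.22·log₂(1/0.22) + 0.28·log₂(1/0.28) = 1.9942 bits.
RT = 320 + 115 × 1.9942 = 549.33 ms.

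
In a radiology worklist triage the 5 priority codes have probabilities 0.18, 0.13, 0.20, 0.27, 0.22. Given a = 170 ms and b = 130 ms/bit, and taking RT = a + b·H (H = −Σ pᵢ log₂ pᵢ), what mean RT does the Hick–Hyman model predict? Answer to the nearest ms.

Entropy contributions −pᵢ log₂ pᵢ: 0.4453, 0.3826, 0.4644, 0.5100, 0.4806; sum H = 2.2829 bits.
RT = a + bH = 170 + 130·2.2829 = 466.78 ms.

467 ms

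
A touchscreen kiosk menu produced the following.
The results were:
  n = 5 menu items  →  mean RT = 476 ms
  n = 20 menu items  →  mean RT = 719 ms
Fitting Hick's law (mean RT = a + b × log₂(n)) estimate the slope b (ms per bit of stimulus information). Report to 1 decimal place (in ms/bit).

The slope on a log₂ axis is (719 − 476) / (4.3219 − 2.3219) = 121.500 ms/bit.

121.5 ms/bit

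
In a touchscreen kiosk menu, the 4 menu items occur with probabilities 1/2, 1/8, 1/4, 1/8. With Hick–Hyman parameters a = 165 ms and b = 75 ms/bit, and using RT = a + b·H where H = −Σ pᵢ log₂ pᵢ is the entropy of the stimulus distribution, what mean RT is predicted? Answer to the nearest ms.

296 ms

H = −Σ pᵢ log₂ pᵢ = 0.5·1 + 0.125·3 + 0.25·2 + 0.125·3 = 1.750 bits.
RT = 165 + 75 × 1.750 = 296.25 ms.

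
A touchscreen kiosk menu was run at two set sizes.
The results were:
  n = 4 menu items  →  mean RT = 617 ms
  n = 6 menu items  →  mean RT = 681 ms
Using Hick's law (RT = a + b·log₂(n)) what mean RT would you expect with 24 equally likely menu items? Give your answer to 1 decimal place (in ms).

899.8 ms

RT is linear in log₂ n, so two points fix the line:
  b = (681 − 617) / (log₂ 6 − log₂ 4) = 64 / (2.5850 − 2) = 109.409 ms/bit
  a = 617 − 109.409 × 2 = 398.183 ms
Then RT(24) = 398.183 + 109.409 × log₂ 24 = 398.183 + 109.409 × 4.5850 ≈ 899.817 ms.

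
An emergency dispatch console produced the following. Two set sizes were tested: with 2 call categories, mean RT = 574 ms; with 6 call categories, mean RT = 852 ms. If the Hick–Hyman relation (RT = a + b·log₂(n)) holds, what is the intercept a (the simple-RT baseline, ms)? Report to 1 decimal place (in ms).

The slope on a log₂ axis is (852 − 574) / (2.5850 − 1) = 175.398 ms/bit.
Intercept: a = 574 − 175.398·log₂(2) = 398.602 ms.

398.6 ms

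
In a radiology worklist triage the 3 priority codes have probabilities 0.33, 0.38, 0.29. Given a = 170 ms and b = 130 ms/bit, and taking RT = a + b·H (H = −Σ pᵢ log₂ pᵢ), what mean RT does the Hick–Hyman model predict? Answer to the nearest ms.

375 ms

Entropy contributions −pᵢ log₂ pᵢ: 0.5278, 0.5305, 0.5179; sum H = 1.5762 bits.
RT = a + bH = 170 + 130·1.5762 = 374.90 ms.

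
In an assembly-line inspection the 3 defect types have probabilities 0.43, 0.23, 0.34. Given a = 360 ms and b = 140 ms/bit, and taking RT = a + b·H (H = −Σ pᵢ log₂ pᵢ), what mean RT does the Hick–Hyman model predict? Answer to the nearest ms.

H = 0.43·log₂(1/0.43) + 0.23·log₂(1/0.23) + 0.34·log₂(1/0.34) = 1.5404 bits.
RT = 360 + 140 × 1.5404 = 575.66 ms.

576 ms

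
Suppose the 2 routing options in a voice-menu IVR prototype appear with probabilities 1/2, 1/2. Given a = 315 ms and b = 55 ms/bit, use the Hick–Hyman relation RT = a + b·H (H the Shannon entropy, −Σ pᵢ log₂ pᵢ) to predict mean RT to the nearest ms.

370 ms

H = −Σ pᵢ log₂ pᵢ = 0.5·1 + 0.5·1 = 1.000 bits.
RT = 315 + 55 × 1.000 = 370.00 ms.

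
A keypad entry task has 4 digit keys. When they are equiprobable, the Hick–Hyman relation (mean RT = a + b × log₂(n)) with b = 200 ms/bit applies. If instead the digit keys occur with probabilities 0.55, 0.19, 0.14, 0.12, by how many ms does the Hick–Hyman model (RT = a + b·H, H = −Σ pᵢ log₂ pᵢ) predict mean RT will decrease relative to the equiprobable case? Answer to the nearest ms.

The RT saving is b·ΔH. Equiprobable H₀ = log₂(4) = 2.0000 bits; with the given probabilities H = 1.6938 bits.
b·(H₀ − H) = 200 × (2.0000 − 1.6938) = 61.24 ms.

61 ms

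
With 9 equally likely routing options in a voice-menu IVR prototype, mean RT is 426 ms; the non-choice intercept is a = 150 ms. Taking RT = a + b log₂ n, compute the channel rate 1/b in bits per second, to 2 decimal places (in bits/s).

b = (426 − 150)/log₂ 9 = 276/3.1699 = 87.068 ms per bit = 0.08707 s/bit; the reciprocal is 11.485 bits/s.

11.49 bits/s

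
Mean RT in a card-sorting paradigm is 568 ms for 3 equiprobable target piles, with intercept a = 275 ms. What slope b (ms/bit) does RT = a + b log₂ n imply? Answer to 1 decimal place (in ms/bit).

3 alternatives carry log₂ 3 = 1.5850 bits; the choice cost is 568 − 275 = 293 ms, so b = 293/1.5850 = 184.862 ms/bit.

184.9 ms/bit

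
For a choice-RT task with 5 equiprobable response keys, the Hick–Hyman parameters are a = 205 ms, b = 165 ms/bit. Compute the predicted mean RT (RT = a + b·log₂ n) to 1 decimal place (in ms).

log₂(5) = 2.3219 bits, so RT = 205 + 165 × 2.3219 ≈ 588.118 ms.

588.1 ms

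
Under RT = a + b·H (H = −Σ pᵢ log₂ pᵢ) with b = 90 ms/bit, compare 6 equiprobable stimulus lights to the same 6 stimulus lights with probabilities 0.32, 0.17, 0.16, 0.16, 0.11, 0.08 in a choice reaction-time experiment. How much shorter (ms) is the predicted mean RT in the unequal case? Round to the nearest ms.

12 ms

The RT saving is b·ΔH. Equiprobable H₀ = log₂(6) = 2.5850 bits; with the given probabilities H = 2.4485 bits.
b·(H₀ − H) = 90 × (2.5850 − 2.4485) = 12.29 ms.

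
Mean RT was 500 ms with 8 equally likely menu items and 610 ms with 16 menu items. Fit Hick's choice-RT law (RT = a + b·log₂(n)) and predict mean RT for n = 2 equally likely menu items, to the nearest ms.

RT is linear in log₂ n, so two points fix the line:
  b = (610 − 500) / (log₂ 16 − log₂ 8) = 110 / (4 − 3) = 110 ms/bit
  a = 500 − 110 × 3 = 170 ms
Then RT(2) = 170 + 110 × log₂ 2 = 170 + 110 × 1 ≈ 280.000 ms.

280 ms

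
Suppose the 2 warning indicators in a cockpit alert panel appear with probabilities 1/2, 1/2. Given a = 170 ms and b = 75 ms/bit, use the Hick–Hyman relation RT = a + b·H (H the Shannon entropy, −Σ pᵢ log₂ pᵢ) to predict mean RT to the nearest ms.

H = −Σ pᵢ log₂ pᵢ = 0.5·1 + 0.5·1 = 1.000 bits.
RT = 170 + 75 × 1.000 = 245.00 ms.

245 ms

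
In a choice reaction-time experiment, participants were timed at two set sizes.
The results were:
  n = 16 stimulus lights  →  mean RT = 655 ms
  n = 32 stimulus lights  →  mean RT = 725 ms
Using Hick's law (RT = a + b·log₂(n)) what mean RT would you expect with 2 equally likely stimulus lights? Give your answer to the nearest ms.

445 ms

Fit slope and intercept:
  b = (725 − 655) / (log₂ 32 − log₂ 16) = 70 / (5 − 4) = 70 ms/bit
  a = 655 − 70 × 4 = 375 ms
Then RT(2) = 375 + 70 × log₂ 2 = 375 + 70 × 1 ≈ 445.000 ms.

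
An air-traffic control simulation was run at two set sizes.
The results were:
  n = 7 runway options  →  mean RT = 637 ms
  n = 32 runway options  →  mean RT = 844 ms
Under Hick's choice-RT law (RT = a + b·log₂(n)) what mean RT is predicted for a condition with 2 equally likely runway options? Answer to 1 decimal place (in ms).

Fit slope and intercept:
  b = (844 − 637) / (log₂ 32 − log₂ 7) = 207 / (5 − 2.8074) = 94.407 ms/bit
  a = 637 − 94.407 × 2.8074 = 371.967 ms
Then RT(2) = 371.967 + 94.407 × log₂ 2 = 371.967 + 94.407 × 1 ≈ 466.374 ms.

466.4 ms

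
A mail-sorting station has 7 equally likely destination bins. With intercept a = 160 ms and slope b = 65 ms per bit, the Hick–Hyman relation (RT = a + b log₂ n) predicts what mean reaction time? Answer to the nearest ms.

log₂(7) = 2.8074 bits, so RT = 160 + 65 × 2.8074 ≈ 342.478 ms.

342 ms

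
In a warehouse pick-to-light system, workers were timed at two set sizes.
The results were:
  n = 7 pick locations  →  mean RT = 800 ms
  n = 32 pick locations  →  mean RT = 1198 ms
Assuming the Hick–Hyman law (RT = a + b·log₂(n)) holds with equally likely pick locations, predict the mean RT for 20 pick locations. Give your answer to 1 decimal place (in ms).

1074.9 ms

RT is linear in log₂ n, so two points fix the line:
  b = (1198 − 800) / (log₂ 32 − log₂ 7) = 398 / (5 − 2.8074) = 181.516 ms/bit
  a = 800 − 181.516 × 2.8074 = 290.420 ms
Then RT(20) = 290.420 + 181.516 × log₂ 20 = 290.420 + 181.516 × 4.3219 ≈ 1074.919 ms.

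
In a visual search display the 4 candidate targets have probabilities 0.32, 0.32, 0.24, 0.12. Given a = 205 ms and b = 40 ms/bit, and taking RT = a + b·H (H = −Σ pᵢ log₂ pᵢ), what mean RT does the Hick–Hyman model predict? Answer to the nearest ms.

Entropy contributions −pᵢ log₂ pᵢ: 0.5260, 0.5260, 0.4941, 0.3671; sum H = 1.9133 bits.
RT = a + bH = 205 + 40·1.9133 = 281.53 ms.

282 ms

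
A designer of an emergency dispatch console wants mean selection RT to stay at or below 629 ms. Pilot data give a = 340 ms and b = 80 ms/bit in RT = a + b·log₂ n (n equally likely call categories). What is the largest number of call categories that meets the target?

Information budget: (629 − 340)/80 = 3.6125 bits, so n ≤ 2^3.6125 = 12.231 → at most 12.

12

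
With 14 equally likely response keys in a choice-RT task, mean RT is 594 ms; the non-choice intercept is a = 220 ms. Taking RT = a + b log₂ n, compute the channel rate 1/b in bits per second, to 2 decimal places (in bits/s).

b = (594 − 220)/log₂ 14 = 374/3.8074 = 98.231 ms per bit = 0.09823 s/bit; the reciprocal is 10.180 bits/s.

10.18 bits/s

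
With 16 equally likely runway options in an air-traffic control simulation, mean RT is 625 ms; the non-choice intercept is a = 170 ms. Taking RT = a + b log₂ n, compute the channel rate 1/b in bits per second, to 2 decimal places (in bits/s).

8.79 bits/s

Choice component = 625 − 170 = 455 ms over log₂(16) = 4 bits.
b = 455 / 4 = 113.750 ms/bit, so 1/b = 8.791 bits/s.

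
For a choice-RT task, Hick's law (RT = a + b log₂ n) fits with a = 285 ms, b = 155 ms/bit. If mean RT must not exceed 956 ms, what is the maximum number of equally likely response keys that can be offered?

Set 285 + 155·log₂ n ≤ 956 → log₂ n ≤ (956 − 285)/155 = 4.3290.
So n ≤ 2^4.3290 = 20.099; the largest integer n is 20.

20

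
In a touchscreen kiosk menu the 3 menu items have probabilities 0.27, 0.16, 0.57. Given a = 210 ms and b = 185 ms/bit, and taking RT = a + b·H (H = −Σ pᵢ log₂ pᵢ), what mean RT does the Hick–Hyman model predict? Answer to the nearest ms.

Entropy contributions −pᵢ log₂ pᵢ: 0.5100, 0.4230, 0.4623; sum H = 1.3953 bits.
RT = a + bH = 210 + 185·1.3953 = 468.13 ms.

468 ms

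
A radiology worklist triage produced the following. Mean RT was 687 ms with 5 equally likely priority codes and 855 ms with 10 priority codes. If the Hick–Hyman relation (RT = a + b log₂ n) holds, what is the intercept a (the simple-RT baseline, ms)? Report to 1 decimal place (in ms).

Slope: b = (855 − 687) / (log₂ 10 − log₂ 5) = 168/1.0000 = 168.000 ms/bit.
a = RT₁ − b·log₂ n₁ = 687 − 168.000 × 2.3219 = 296.916 ms.

296.9 ms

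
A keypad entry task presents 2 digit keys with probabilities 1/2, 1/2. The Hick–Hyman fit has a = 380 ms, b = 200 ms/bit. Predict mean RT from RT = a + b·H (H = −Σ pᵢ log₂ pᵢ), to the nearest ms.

580 ms

Each term −pᵢ log₂ pᵢ: 0.5·1 + 0.5·1; summed, H = 1.000 bits.
Mean RT = a + bH = 380 + 200·1.000 = 580.00 ms.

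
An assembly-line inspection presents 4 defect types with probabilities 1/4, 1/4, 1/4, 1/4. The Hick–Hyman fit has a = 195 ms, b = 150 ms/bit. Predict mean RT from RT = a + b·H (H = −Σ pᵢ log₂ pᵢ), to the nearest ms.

H = −Σ pᵢ log₂ pᵢ = 0.25·2 + 0.25·2 + 0.25·2 + 0.25·2 = 2.000 bits.
RT = 195 + 150 × 2.000 = 495.00 ms.

495 ms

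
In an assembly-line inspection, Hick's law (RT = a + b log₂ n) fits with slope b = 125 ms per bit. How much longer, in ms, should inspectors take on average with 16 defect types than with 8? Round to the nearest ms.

The intercept a cancels: ΔRT = b·(log₂ n₂ − log₂ n₁) = b·log₂(n₂/n₁).
log₂(16) − log₂(8) = log₂(16/8) = log₂(2) = 1.
ΔRT = 125 × 1.0000 = 125.000 ms.

125 ms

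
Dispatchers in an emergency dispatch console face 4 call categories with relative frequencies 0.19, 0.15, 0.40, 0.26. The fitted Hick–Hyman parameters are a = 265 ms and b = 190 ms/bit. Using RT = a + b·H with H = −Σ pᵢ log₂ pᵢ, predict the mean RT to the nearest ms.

626 ms

Entropy contributions −pᵢ log₂ pᵢ: 0.4552, 0.4105, 0.5288, 0.5053; sum H = 1.8998 bits.
RT = a + bH = 265 + 190·1.8998 = 625.97 ms.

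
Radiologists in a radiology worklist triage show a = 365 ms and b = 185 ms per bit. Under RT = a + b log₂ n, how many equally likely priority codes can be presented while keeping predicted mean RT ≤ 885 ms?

Information budget: (885 − 365)/185 = 2.8108 bits, so n ≤ 2^2.8108 = 7.017 → at most 7.

7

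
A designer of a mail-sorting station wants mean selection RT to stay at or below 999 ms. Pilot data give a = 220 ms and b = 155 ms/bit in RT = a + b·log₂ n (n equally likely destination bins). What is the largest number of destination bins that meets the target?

Set 220 + 155·log₂ n ≤ 999 → log₂ n ≤ (999 − 220)/155 = 5.0258.
So n ≤ 2^5.0258 = 32.578; the largest integer n is 32.

32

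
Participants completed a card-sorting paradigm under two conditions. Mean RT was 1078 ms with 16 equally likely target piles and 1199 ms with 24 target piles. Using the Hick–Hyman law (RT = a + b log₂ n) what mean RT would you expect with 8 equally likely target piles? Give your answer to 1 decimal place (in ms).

871.1 ms

RT is linear in log₂ n, so two points fix the line:
  b = (1199 − 1078) / (log₂ 24 − log₂ 16) = 121 / (4.5850 − 4) = 206.851 ms/bit
  a = 1078 − 206.851 × 4 = 250.597 ms
Then RT(8) = 250.597 + 206.851 × log₂ 8 = 250.597 + 206.851 × 3 ≈ 871.149 ms.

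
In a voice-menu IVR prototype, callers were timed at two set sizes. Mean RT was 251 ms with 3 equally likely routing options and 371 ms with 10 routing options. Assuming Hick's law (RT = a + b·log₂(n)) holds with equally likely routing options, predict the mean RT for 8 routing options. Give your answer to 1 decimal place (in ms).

348.8 ms

RT is linear in log₂ n, so two points fix the line:
  b = (371 − 251) / (log₂ 10 − log₂ 3) = 120 / (3.3219 − 1.5850) = 69.086 ms/bit
  a = 251 − 69.086 × 1.5850 = 141.501 ms
Then RT(8) = 141.501 + 69.086 × log₂ 8 = 141.501 + 69.086 × 3 ≈ 348.759 ms.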